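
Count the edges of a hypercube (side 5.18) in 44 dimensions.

An n-cube has n·2^(n-1) edges. With n = 44: 44·8796093022208 = 387028092977152.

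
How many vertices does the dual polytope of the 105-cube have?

The 105-dimensional cross-polytope has 2n = 2·105 = 210 vertices.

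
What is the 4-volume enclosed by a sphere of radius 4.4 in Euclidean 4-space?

The n-ball volume is π^(n/2)·r^n/Γ(n/2+1). With n=4, r=4.4: V ≈ 1849.61.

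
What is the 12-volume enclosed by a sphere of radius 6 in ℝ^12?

Volume = π^{12/2}·(6)^12/Γ(7) = 15116544·π^6/5 ≈ 2.90658e+09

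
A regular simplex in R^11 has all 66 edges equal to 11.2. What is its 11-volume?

V_11 = √(12) · 11.2^11 / (11! · 2^(11/2)) ≈ 667.065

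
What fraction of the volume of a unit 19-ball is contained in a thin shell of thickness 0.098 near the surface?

Shell fraction = 1 - (1-0.098)^19 ≈ 0.859096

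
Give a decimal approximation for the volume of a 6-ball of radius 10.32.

V_6(10.32) = π^(6/2) · (10.32)^6 / Γ(6/2 + 1) ≈ 6.24276e+06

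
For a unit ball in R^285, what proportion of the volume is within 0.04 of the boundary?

Shell fraction = 1 - (1-0.04)^285 ≈ 0.999991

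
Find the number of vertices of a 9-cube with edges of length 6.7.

An n-cube has 2^n vertices; for n = 9 that is 2^9 = 512.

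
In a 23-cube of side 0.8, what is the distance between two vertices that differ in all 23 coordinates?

Diagonal = √23 · 0.8 ≈ 3.83667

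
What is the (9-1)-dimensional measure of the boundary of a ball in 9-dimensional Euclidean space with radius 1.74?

S_9(1.74) = 2·π^(9/2)·(1.74)^8 / Γ(9/2) ≈ 2494.33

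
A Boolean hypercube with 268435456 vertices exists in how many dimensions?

Since 2^n = 268435456, we have n = 28.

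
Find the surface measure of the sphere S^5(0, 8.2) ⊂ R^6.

|∂B_6(8.2)| ≈ 1.14953e+06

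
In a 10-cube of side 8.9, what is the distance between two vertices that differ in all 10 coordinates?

The space diagonal of an n-cube of side s is s√n. Here 8.9·√10 ≈ 28.1443.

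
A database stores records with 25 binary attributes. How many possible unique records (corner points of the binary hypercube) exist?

An n-cube has 2^n vertices; for n = 25 that is 2^25 = 33554432.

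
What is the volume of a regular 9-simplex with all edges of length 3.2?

Volume = 3.2^9 · √(10/2^9) / 9! ≈ 0.0135504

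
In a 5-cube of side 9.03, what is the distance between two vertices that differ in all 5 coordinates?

The space diagonal of an n-cube of side s is s√n. Here 9.03·√5 ≈ 20.1917.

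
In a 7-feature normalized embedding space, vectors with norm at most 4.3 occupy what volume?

The n-ball volume is π^(n/2)·r^n/Γ(n/2+1). With n=7, r=4.3: V ≈ 128428.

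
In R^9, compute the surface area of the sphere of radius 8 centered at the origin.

|∂B_9(8)| = 536870912·π^4/105 ≈ 4.98058e+08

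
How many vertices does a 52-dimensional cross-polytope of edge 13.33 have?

Number of vertices = 2n = 104.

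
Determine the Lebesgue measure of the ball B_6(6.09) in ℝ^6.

Volume = π^{6/2}·(6.09)^6/Γ(4) ≈ 263634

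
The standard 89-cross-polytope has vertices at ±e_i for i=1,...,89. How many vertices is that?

An n-cross-polytope has 2n vertices; here n = 89, giving 178.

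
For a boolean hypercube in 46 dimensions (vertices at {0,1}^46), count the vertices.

Each vertex is a binary string of length 46, so there are 2^46 = 70368744177664.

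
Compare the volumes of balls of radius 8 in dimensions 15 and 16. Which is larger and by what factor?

V_15(8) ≈ 1.34208e+13, V_16(8) ≈ 6.62397e+13. The 16-ball is larger by a factor of 4.936.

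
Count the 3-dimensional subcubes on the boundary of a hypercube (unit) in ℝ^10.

Number of 3-faces = C(10,3) · 2^(10-3) = 120 · 128 = 15360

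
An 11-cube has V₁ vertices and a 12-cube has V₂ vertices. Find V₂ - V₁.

V₁ = 2^11 = 2048. V₂ = 2^12 = 4096. V₂ - V₁ = 2048.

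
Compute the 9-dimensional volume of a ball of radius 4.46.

The n-ball volume is π^(n/2)·r^n/Γ(n/2+1). With n=9, r=4.46: V ≈ 2.3032e+06.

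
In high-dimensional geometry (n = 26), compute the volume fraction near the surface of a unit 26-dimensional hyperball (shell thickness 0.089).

1 - (1-0.089)^26 ≈ 0.911391 ≈ 91.14%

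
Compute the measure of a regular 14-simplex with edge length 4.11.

V_14 = √(15) · 4.11^14 / (14! · 2^(14/2)) ≈ 0.000136211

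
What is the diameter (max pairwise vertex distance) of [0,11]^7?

The space diagonal of an n-cube of side s is s√n. Here 11·√7 ≈ 29.1033.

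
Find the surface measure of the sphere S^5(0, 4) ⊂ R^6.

S_6(4) = 2·π^(6/2)·(4)^5 / Γ(6/2) = 1024·π^3 ≈ 31750.4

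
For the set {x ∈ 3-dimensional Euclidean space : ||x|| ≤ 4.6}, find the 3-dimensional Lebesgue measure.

V_3(4.6) = π^(3/2) · (4.6)^3 / Γ(3/2 + 1) ≈ 407.72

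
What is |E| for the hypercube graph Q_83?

Number of 1-faces = C(83,1)·2^(83-1) = 83·4835703278458516698824704 = 401363372112056886002450432.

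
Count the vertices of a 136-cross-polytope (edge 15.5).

The vertices are ±e_1, ..., ±e_136, so there are 2·136 = 272.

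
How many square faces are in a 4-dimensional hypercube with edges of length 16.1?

Choose 2 of 4 axes to span the face (C(4,2) = 6 ways), then fix each of the remaining 2 coordinates at one of its two extreme values (2^2 = 4 ways): 6·4 = 24.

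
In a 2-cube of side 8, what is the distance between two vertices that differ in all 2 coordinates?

||(8,8,...,8)|| = √(2)·8 ≈ 11.3137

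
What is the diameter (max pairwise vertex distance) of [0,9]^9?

Diagonal = √9 · 9 = 27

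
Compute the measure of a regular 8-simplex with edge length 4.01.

For a regular n-simplex with edge a, V = (a^n / n!)·√((n+1)/2^n). With a=4.01, n=8: V ≈ 0.310911.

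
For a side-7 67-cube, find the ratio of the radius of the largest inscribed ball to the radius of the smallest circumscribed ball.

Ratio = (s/2)/(s√67/2) = 67^(-1/2) ≈ 0.122169.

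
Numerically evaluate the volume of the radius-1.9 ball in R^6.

Volume = π^{6/2}·(1.9)^6/Γ(4) ≈ 243.12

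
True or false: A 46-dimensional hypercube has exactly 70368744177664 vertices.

True. The 46-cube has 2^46 = 70368744177664 vertices.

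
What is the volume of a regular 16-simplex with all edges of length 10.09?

Volume = 10.09^16 · √(17/2^16) / 16! ≈ 8.88431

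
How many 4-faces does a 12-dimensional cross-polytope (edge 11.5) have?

An n-cross-polytope has 2^(k+1)·C(n,k+1) k-faces. Here 2^5·C(12,5) = 32·792 = 25344.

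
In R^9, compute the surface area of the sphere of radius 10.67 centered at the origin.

S_9(10.67) = 2·π^(9/2)·(10.67)^8 / Γ(9/2) ≈ 4.98742e+09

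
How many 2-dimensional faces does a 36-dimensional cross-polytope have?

An n-cross-polytope has 2^(k+1)·C(n,k+1) k-faces. Here 2^3·C(36,3) = 8·7140 = 57120.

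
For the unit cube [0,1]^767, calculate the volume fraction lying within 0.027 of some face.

1 - (1 - 2·0.027)^767 = 1 - 0.946^767 ≈ 1 - 3.225e-19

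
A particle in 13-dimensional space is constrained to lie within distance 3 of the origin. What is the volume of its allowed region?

Volume = π^{13/2}·(3)^13/Γ(15/2) = 7558272·π^6/5005 ≈ 1.45184e+06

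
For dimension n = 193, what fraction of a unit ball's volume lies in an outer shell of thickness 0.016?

1 - (1-0.016)^193 ≈ 0.955531 ≈ 95.55%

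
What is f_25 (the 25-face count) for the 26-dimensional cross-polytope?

An n-cross-polytope has 2^(k+1)·C(n,k+1) k-faces. Here 2^26·C(26,26) = 67108864·1 = 67108864.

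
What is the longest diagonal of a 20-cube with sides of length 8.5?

Diagonal = √20 · 8.5 ≈ 38.0132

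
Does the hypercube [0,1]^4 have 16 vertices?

True. The 4-cube has 2^4 = 16 vertices.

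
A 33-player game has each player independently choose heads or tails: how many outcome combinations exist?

The 33-cube has 2^33 = 8589934592 vertices.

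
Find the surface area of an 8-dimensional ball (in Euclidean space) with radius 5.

S = n·V_n(r)/r = 8·V_8(5)/5 (volume-to-surface relation), giving 78125·π^4/3 ≈ 2.5367e+06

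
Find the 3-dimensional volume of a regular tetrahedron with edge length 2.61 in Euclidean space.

Volume = (√2/12) · 2.61³ = 2.09534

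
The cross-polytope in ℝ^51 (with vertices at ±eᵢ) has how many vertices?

The vertices are ±e_1, ..., ±e_51, so there are 2·51 = 102.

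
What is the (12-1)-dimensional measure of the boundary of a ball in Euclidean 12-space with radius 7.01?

S = n·V_n(r)/r = 12·V_12(7.01)/7.01 (volume-to-surface relation), giving 3.21845e+10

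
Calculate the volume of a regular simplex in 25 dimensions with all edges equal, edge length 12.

Volume = 12^25 · √(26/2^25) / 25! ≈ 0.0541374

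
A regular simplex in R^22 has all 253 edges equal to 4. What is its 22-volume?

V_22 = √(23) · 4^22 / (22! · 2^(22/2)) ≈ 3.66511e-11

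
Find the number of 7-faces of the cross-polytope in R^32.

f_7(32-orthoplex) = 2^8 · (32 choose 8) = 2692684800.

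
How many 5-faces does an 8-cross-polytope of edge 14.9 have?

Each 5-face is the convex hull of 6 vertices, one chosen as ±e_i from each of 6 distinct axes: 2^6·C(8,6) = 1792.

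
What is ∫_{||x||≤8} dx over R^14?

V_14(8) = π^(14/2) · (8)^14 / Γ(14/2 + 1) = 274877906944·π^7/315 ≈ 2.63559e+12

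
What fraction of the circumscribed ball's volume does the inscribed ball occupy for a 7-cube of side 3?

V_in/V_out = n^(-n/2) = 7^(-7/2) ≈ 0.00110194.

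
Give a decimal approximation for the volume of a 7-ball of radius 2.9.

The n-ball volume is π^(n/2)·r^n/Γ(n/2+1). With n=7, r=2.9: V ≈ 8150.16.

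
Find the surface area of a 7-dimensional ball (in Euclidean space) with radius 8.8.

S_7(8.8) = 2·π^(7/2)·(8.8)^6 / Γ(7/2) ≈ 1.53594e+07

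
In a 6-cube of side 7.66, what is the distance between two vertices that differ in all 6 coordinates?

Diagonal = √6 · 7.66 ≈ 18.7631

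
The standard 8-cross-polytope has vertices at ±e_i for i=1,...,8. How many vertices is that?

The 8-dimensional cross-polytope has 2n = 2·8 = 16 vertices.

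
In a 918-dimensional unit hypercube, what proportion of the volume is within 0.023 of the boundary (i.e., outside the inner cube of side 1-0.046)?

The inner cube has side 1-2·0.023 = 0.954 and volume (0.954)^918 ≈ 1.68e-19, so the shell holds 1 - 1.68e-19 of the volume.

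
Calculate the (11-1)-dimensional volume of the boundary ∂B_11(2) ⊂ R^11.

The surface area of an n-ball is 2π^(n/2) r^(n-1) / Γ(n/2). For n=11, r=2: 65536·π^5/945 ≈ 21222.5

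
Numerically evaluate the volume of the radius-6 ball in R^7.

V_7(6) = π^(7/2) · (6)^7 / Γ(7/2 + 1) = 1492992·π^3/35 ≈ 1.32263e+06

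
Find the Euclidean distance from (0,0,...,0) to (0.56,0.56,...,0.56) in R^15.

d = √(0.56² + 0.56² + ... + 0.56²) [15 terms] = √(15·0.56²) = 0.56√15 ≈ 2.16887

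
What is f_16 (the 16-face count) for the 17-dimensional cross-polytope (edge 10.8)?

Number of 16-faces = 2^(16+1) · C(17,16+1) = 131072 · 1 = 131072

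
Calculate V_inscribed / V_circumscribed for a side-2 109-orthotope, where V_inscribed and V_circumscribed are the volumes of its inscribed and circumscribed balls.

V_in / V_out = (r_in/r_out)^109 = (1/√109)^109 = 109^(-109/2) ≈ 9.12548e-112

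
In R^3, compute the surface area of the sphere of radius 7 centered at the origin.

S_3(7) = 2·π^(3/2)·(7)^2 / Γ(3/2) = 4πr² = 4π·(7)² ≈ 615.752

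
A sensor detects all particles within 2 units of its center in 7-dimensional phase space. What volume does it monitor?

V = 2048·π^3/105 ≈ 604.77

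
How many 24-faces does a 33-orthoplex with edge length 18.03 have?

Number of 24-faces = 2^(24+1) · C(33,24+1) = 33554432 · 13884156 = 465874968379392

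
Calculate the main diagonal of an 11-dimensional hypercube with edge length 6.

||(6,6,...,6)|| = √(11)·6 ≈ 19.8997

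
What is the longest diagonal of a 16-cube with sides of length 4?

The space diagonal of an n-cube of side s is s√n. Here 4·√16 = 16.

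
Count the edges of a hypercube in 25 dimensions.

Each of the 2^25 = 33554432 vertices has degree 25; total edges = 25·2^25/2 = 419430400.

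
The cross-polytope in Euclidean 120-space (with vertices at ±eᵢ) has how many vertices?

An n-cross-polytope has 2n vertices; here n = 120, giving 240.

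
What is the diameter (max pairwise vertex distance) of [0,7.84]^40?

The space diagonal of an n-cube of side s is s√n. Here 7.84·√40 ≈ 49.5845.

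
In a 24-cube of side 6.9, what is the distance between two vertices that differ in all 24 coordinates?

d = √(6.9² + 6.9² + ... + 6.9²) [24 terms] = √(24·6.9²) = 6.9√24 ≈ 33.803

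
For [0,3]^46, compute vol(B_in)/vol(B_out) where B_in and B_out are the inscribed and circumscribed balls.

The radii are 3/2 and 3√46/2, so the volume ratio is (1/√46)^46 = 46^{-46/2} ≈ 5.70913e-39.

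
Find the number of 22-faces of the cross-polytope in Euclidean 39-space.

Each 22-face is the convex hull of 23 vertices, one chosen as ±e_i from each of 23 distinct axes: 2^23·C(39,23) = 316344985630801920.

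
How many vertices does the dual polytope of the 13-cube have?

The vertices are ±e_1, ..., ±e_13, so there are 2·13 = 26.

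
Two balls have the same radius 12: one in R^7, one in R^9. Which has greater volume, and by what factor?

V_7(12) ≈ 1.69297e+08, V_9(12) ≈ 1.70196e+10. The 9-ball is larger by a factor of 100.5.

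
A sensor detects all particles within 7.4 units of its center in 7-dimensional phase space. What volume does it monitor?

The n-ball volume is π^(n/2)·r^n/Γ(n/2+1). With n=7, r=7.4: V ≈ 5.7412e+06.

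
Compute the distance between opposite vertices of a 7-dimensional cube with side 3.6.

||(3.6,3.6,...,3.6)|| = √(7)·3.6 ≈ 9.5247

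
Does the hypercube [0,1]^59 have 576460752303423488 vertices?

True. The 59-cube has 2^59 = 576460752303423488 vertices.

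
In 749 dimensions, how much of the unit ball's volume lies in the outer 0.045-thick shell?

V(inner)/V(outer) = ((1-0.045)/1)^749 ≈ 1.053e-15, so the shell fraction is 1 - 1.053e-15.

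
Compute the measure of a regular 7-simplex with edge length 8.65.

For a regular n-simplex with edge a, V = (a^n / n!)·√((n+1)/2^n). With a=8.65, n=7: V ≈ 179.731.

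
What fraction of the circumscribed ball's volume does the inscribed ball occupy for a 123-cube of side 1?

Volume scales as r^n, and r_in/r_out = 1/√123, giving (1/√123)^123 ≈ 2.95689e-129.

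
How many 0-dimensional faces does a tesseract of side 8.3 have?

f_0(4-cube) = (4 choose 0) · 2^4 = 16.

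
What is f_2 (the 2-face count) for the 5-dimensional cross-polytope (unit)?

f_2(5-orthoplex) = 2^3 · (5 choose 3) = 80.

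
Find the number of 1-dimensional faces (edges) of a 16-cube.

Each of the 2^16 = 65536 vertices has degree 16; total edges = 16·2^16/2 = 524288.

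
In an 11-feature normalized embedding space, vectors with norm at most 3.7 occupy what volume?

Volume = π^{11/2}·(3.7)^11/Γ(13/2) ≈ 3.35215e+06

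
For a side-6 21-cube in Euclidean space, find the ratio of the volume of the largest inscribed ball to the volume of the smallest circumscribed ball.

V_in/V_out = n^(-n/2) = 21^(-21/2) ≈ 1.30827e-14.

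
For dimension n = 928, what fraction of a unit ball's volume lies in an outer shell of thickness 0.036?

1 - (1-0.036)^928 ≈ 1 - 1.673e-15 ≈ (100 - 1.67e-13)%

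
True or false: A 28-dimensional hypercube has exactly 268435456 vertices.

True. The 28-cube has 2^28 = 268435456 vertices.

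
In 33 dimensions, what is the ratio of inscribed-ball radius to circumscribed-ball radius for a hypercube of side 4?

For an n-cube of any side s, the inradius is s/2 and the circumradius is s√n/2, so the ratio is 1/√33 ≈ 0.174078.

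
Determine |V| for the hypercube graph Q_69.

Number of vertices = 2^69 = 590295810358705651712.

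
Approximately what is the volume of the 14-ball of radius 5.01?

Volume = π^{14/2}·(5.01)^14/Γ(8) ≈ 3.76138e+09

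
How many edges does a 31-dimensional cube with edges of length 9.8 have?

The 31-cube has n·2^(n-1) = 31·2^30 = 31·1073741824 = 33285996544 edges.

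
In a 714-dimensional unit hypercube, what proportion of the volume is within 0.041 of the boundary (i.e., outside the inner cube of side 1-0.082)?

The inner cube has side 1-2·0.041 = 0.918 and volume (0.918)^714 ≈ 2.949e-27, so the shell holds 1 - 2.949e-27 of the volume.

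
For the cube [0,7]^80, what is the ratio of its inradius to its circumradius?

Ratio = (s/2)/(s√80/2) = 80^(-1/2) ≈ 0.111803.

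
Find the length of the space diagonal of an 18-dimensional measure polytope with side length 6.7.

The space diagonal of an n-cube of side s is s√n. Here 6.7·√18 ≈ 28.4257.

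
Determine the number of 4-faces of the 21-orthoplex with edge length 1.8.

Each 4-face is the convex hull of 5 vertices, one chosen as ±e_i from each of 5 distinct axes: 2^5·C(21,5) = 651168.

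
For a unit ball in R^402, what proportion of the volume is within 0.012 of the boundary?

1 - (1-0.012)^402 ≈ 0.992196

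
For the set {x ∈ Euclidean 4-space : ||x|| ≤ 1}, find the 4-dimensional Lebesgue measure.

The n-ball volume is π^(n/2)·r^n/Γ(n/2+1). With n=4, r=1: V = π^2/2 ≈ 4.9348.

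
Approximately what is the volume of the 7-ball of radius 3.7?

Volume = π^{7/2}·(3.7)^7/Γ(9/2) ≈ 44853.1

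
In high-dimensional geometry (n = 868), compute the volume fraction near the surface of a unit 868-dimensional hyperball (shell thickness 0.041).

1 - (1-0.041)^868 ≈ 1 - 1.654e-16 ≈ (100 - 1.11e-14)%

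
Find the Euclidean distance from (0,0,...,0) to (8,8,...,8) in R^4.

The space diagonal of an n-cube of side s is s√n. Here 8·√4 = 16.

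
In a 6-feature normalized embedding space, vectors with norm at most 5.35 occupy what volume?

Volume = π^{6/2}·(5.35)^6/Γ(4) ≈ 121177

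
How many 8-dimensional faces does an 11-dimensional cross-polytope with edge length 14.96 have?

Number of 8-faces = 2^(8+1) · C(11,8+1) = 512 · 55 = 28160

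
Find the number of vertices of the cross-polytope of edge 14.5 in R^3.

Each 0-face is the convex hull of 1 vertex, one chosen as ±e_i from each of 1 distinct axis: 2^1·C(3,1) = 6.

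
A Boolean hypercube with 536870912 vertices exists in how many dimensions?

Since 2^n = 536870912, we have n = 29.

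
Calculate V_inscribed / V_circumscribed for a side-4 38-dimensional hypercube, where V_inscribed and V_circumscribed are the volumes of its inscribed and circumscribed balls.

V_in/V_out = n^(-n/2) = 38^(-38/2) ≈ 9.64077e-31.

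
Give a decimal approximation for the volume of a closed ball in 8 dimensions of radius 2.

V_8(2) = π^(8/2) · (2)^8 / Γ(8/2 + 1) = 32·π^4/3 ≈ 1039.03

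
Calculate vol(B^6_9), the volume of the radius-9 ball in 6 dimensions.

V = 177147·π^3/2 ≈ 2.74633e+06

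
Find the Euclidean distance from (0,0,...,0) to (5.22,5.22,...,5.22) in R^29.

||(5.22,5.22,...,5.22)|| = √(29)·5.22 ≈ 28.1106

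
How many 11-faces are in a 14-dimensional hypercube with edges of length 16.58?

Number of 11-faces = C(14,11) · 2^(14-11) = 364 · 8 = 2912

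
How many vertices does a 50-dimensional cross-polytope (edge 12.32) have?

The vertices are ±e_1, ..., ±e_50, so there are 2·50 = 100.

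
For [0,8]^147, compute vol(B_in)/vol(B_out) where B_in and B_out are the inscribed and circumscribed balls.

Volume scales as r^n, and r_in/r_out = 1/√147, giving (1/√147)^147 ≈ 5.03705e-160.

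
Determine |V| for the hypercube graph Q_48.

Each vertex is a binary string of length 48, so there are 2^48 = 281474976710656.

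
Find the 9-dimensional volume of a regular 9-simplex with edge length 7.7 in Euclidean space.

Volume = 7.7^9 · √(10/2^9) / 9! ≈ 36.6453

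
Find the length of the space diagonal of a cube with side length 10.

Diagonal = √3 · 10 ≈ 17.3205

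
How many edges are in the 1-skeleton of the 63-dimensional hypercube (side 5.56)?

The 63-cube has n·2^(n-1) = 63·2^62 = 63·4611686018427387904 = 290536219160925437952 edges.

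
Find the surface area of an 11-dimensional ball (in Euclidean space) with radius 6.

S = n·V_n(r)/r = 11·V_11(6)/6 (volume-to-surface relation), giving 143327232·π^5/35 ≈ 1.25317e+09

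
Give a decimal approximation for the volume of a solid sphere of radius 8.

V = 2048·π/3 ≈ 2144.66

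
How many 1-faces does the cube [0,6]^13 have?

Each of the 2^13 = 8192 vertices has degree 13; total edges = 13·2^13/2 = 53248.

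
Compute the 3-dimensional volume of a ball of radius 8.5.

The n-ball volume is π^(n/2)·r^n/Γ(n/2+1). With n=3, r=8.5: V = 4913·π/6 ≈ 2572.44.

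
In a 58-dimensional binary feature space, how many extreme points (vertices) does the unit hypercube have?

The 58-cube has 2^58 = 288230376151711744 vertices.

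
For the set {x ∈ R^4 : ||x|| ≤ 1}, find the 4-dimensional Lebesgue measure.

V_4(1) = π^(4/2) · (1)^4 / Γ(4/2 + 1) = π^2/2 ≈ 4.9348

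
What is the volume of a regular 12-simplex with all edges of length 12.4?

Volume = 12.4^12 · √(13/2^12) / 12! ≈ 1554.23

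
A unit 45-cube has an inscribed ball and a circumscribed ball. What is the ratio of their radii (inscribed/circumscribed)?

For an n-cube of any side s, the inradius is s/2 and the circumradius is s√n/2, so the ratio is 1/√45 ≈ 0.149071.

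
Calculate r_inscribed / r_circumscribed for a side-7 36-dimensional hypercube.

Ratio = (s/2)/(s√36/2) = 36^(-1/2) ≈ 0.166667.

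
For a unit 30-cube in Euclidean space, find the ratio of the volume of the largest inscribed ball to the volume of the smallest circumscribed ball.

V_in / V_out = (r_in/r_out)^30 = (1/√30)^30 = 30^(-30/2) ≈ 6.96917e-23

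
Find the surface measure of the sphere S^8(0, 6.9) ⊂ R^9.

The surface area of an n-ball is 2π^(n/2) r^(n-1) / Γ(n/2). For n=9, r=6.9: 1.52529e+08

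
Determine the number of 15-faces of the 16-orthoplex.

An n-cross-polytope has 2^(k+1)·C(n,k+1) k-faces. Here 2^16·C(16,16) = 65536·1 = 65536.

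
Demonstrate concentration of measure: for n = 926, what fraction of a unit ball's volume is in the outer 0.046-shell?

1 - (1-0.046)^926 ≈ 1 - 1.153e-19 ≈ 100.000000%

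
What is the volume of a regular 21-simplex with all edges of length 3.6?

V_21 = √(22) · 3.6^21 / (21! · 2^(21/2)) ≈ 3.05074e-11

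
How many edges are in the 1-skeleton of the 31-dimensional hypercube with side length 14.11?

The 31-cube has n·2^(n-1) = 31·2^30 = 31·1073741824 = 33285996544 edges.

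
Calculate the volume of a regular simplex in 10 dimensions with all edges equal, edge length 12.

For a regular n-simplex with edge a, V = (a^n / n!)·√((n+1)/2^n). With a=12, n=10: V ≈ 1768.46.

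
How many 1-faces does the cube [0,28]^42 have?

The 42-cube has n·2^(n-1) = 42·2^41 = 42·2199023255552 = 92358976733184 edges.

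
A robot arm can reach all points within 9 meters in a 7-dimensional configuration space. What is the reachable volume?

Volume = π^{7/2}·(9)^7/Γ(9/2) = 25509168·π^3/35 ≈ 2.25984e+07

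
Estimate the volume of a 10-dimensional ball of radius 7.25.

The n-ball volume is π^(n/2)·r^n/Γ(n/2+1). With n=10, r=7.25: V ≈ 1.02317e+09.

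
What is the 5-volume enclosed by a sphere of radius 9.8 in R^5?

V_5(9.8) = π^(5/2) · (9.8)^5 / Γ(5/2 + 1) ≈ 475805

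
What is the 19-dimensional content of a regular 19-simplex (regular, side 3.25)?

Volume = 3.25^19 · √(20/2^19) / 19! ≈ 2.70035e-10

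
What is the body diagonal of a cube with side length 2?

d = √(2² + 2² + ... + 2²) [3 terms] = √(3·2²) = 2√3 ≈ 3.4641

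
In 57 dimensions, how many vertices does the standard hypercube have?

Each vertex is a binary string of length 57, so there are 2^57 = 144115188075855872.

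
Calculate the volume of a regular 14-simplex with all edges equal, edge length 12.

For a regular n-simplex with edge a, V = (a^n / n!)·√((n+1)/2^n). With a=12, n=14: V ≈ 445.62.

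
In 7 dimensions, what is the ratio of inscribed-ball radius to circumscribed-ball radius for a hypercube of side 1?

r_in / r_out = (1/2) / (1√7/2) = 1/√7 ≈ 0.377964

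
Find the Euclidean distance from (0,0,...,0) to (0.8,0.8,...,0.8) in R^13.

||(0.8,0.8,...,0.8)|| = √(13)·0.8 ≈ 2.88444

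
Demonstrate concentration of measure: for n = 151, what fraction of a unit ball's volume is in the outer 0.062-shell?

1 - (1-0.062)^151 ≈ 0.999937 ≈ 99.9937%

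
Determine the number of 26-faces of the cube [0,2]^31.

An n-cube has C(n,k)·2^(n-k) k-faces. Here C(31,26)·2^5 = 169911·32 = 5437152.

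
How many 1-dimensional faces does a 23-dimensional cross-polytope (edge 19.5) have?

f_1(23-orthoplex) = 2^2 · (23 choose 2) = 1012.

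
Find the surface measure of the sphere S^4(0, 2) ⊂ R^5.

|∂B_5(2)| = 128·π^2/3 ≈ 421.103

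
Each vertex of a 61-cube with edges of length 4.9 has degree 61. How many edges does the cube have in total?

Each of the 2^61 = 2305843009213693952 vertices has degree 61; total edges = 61·2^61/2 = 70328211781017665536.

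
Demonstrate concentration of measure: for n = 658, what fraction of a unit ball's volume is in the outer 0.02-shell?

1 - (1-0.02)^658 ≈ 0.9999983144 ≈ 99.999831%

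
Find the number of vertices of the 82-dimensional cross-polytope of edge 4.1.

An n-cross-polytope has 2n vertices; here n = 82, giving 164.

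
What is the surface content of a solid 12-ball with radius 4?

The surface area of an n-ball is 2π^(n/2) r^(n-1) / Γ(n/2). For n=12, r=4: 1048576·π^6/15 ≈ 6.7206e+07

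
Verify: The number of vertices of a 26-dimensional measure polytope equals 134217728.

False. The 26-cube has 2^26 = 67108864 vertices.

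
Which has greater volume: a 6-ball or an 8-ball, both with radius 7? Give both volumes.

V_6(7.0) ≈ 607976. V_8(7.0) ≈ 2.33977e+07. The 8-ball is larger.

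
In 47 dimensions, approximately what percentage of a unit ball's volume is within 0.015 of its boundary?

1 - (1-0.015)^47 ≈ 0.508523 ≈ 50.85%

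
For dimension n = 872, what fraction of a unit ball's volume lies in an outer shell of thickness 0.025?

1 - (1-0.025)^872 ≈ 1 - 2.582e-10 ≈ (100 - 2.58e-08)%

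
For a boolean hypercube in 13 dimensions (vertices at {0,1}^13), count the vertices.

An n-cube has 2^n vertices; for n = 13 that is 2^13 = 8192.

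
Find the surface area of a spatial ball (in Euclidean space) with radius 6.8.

|∂B_3(6.8)| = 4πr² = 4π·(6.8)² ≈ 581.069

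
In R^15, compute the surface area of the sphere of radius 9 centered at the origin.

|∂B_15(9)| = 216905884017408·π^7/5005 ≈ 1.30893e+14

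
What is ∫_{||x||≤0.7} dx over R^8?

The n-ball volume is π^(n/2)·r^n/Γ(n/2+1). With n=8, r=0.7: V ≈ 0.233977.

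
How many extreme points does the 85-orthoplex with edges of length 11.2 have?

The 85-dimensional cross-polytope has 2n = 2·85 = 170 vertices.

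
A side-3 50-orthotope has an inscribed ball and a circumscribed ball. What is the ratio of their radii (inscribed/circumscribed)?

Ratio = (s/2)/(s√50/2) = 50^(-1/2) ≈ 0.141421.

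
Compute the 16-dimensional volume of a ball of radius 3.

V = 4782969·π^8/4480 ≈ 1.01302e+07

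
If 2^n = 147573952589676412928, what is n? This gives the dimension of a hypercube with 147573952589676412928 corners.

Since 2^n = 147573952589676412928, we have n = 67.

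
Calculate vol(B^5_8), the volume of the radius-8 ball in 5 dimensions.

V_5(8) = π^(5/2) · (8)^5 / Γ(5/2 + 1) = 262144·π^2/15 ≈ 172484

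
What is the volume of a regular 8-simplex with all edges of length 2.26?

Volume = 2.26^8 · √(9/2^8) / 8! ≈ 0.00316481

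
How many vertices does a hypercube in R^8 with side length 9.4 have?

Each vertex is a binary string of length 8, so there are 2^8 = 256.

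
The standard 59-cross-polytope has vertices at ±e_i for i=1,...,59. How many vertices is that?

Number of vertices = 2n = 118.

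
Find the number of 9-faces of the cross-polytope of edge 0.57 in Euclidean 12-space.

Number of 9-faces = 2^(9+1) · C(12,9+1) = 1024 · 66 = 67584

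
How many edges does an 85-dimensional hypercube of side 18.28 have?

Each of the 2^85 = 38685626227668133590597632 vertices has degree 85; total edges = 85·2^85/2 = 1644139114675895677600399360.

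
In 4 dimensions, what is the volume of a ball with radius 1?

Volume = π^{4/2}·(1)^4/Γ(3) = π^2/2 ≈ 4.9348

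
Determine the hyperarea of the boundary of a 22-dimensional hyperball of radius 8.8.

|∂B_22(8.8)| ≈ 1.10676e+19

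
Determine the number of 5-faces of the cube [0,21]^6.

Number of 5-faces = C(6,5) · 2^(6-5) = 6 · 2 = 12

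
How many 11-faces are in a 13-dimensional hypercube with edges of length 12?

f_11(13-cube) = (13 choose 11) · 2^2 = 312.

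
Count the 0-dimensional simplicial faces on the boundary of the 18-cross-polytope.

f_0(18-orthoplex) = 2^1 · (18 choose 1) = 36.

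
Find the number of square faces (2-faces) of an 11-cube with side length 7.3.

f_2(11-cube) = (11 choose 2) · 2^9 = 28160.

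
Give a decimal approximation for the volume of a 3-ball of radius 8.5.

The n-ball volume is π^(n/2)·r^n/Γ(n/2+1). With n=3, r=8.5: V = 4913·π/6 ≈ 2572.44.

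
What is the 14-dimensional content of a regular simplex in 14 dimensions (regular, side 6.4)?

V_14 = √(15) · 6.4^14 / (14! · 2^(14/2)) ≈ 0.0671347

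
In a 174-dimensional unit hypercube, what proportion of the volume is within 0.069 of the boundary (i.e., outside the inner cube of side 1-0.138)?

Shell fraction = 1 - (1-0.138)^174 ≈ 1 - 6.002e-12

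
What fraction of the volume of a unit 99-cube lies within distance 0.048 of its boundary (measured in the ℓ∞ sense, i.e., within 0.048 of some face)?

Shell fraction = 1 - (1-0.096)^99 ≈ 0.999954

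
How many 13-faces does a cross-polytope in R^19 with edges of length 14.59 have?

An n-cross-polytope has 2^(k+1)·C(n,k+1) k-faces. Here 2^14·C(19,14) = 16384·11628 = 190513152.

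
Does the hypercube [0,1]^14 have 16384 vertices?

True. The 14-cube has 2^14 = 16384 vertices.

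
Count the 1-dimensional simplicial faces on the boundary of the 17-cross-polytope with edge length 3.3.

Number of 1-faces = 2^(1+1) · C(17,1+1) = 4 · 136 = 544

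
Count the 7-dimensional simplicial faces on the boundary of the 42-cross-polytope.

Each 7-face is the convex hull of 8 vertices, one chosen as ±e_i from each of 8 distinct axes: 2^8·C(42,8) = 30215727360.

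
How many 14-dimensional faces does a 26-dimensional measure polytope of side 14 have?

Number of 14-faces = C(26,14) · 2^(26-14) = 9657700 · 4096 = 39557939200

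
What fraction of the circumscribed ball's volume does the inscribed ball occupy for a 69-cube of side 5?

The radii are 5/2 and 5√69/2, so the volume ratio is (1/√69)^69 = 69^{-69/2} ≈ 3.62833e-64.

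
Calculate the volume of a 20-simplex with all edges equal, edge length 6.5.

V_20 = √(21) · 6.5^20 / (20! · 2^(20/2)) ≈ 3.3339e-05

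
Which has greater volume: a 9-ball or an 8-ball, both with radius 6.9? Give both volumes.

V_9(6.9) ≈ 1.16939e+08. V_8(6.9) ≈ 2.08536e+07. The 9-ball is larger.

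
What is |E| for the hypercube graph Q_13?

Each of the 2^13 = 8192 vertices has degree 13; total edges = 13·2^13/2 = 53248.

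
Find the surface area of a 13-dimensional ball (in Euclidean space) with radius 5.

|∂B_13(5)| = 6250000000·π^6/2079 ≈ 2.89018e+09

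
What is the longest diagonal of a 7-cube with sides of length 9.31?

The space diagonal of an n-cube of side s is s√n. Here 9.31·√7 ≈ 24.6319.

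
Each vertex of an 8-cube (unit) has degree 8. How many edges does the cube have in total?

Each of the 2^8 = 256 vertices has degree 8; total edges = 8·2^8/2 = 1024.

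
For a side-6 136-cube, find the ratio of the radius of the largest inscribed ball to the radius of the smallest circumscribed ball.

Ratio = (s/2)/(s√136/2) = 136^(-1/2) ≈ 0.0857493.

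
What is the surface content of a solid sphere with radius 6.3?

|∂B_3(6.3)| = 4πr² = 4π·(6.3)² ≈ 498.759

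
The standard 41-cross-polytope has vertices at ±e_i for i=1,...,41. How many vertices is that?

An n-cross-polytope has 2n vertices; here n = 41, giving 82.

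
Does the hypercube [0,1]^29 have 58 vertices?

False. The 29-cube has 2^29 = 536870912 vertices.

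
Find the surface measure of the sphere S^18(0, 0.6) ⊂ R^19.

S_19(0.6) = 2·π^(19/2)·(0.6)^18 / Γ(19/2) ≈ 8.99629e-05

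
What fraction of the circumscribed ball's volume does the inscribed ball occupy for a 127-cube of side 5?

Volume scales as r^n, and r_in/r_out = 1/√127, giving (1/√127)^127 ≈ 2.56132e-134.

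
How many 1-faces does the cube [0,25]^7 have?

An n-cube has n·2^(n-1) edges. With n = 7: 7·64 = 448.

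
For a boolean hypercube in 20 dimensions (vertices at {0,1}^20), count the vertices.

The 20-cube has 2^20 = 1048576 vertices.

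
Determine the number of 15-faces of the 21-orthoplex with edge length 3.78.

Number of 15-faces = 2^(15+1) · C(21,15+1) = 65536 · 20349 = 1333592064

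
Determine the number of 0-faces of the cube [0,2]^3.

f_0(3-cube) = (3 choose 0) · 2^3 = 8.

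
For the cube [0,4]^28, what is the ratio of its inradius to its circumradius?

Ratio = (s/2)/(s√28/2) = 28^(-1/2) ≈ 0.188982.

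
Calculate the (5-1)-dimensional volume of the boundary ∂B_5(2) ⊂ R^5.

S = n·V_n(r)/r = 5·V_5(2)/2 (volume-to-surface relation), giving 128·π^2/3 ≈ 421.103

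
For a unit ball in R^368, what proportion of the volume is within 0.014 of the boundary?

Shell fraction = 1 - (1-0.014)^368 ≈ 0.994419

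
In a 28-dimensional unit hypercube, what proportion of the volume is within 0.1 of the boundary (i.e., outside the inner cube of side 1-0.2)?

Shell fraction = 1 - (1-0.2)^28 ≈ 0.998066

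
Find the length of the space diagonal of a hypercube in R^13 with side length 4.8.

Diagonal = √13 · 4.8 ≈ 17.3066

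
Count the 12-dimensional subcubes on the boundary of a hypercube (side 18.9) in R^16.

Choose 12 of 16 axes to span the face (C(16,12) = 1820 ways), then fix each of the remaining 4 coordinates at one of its two extreme values (2^4 = 16 ways): 1820·16 = 29120.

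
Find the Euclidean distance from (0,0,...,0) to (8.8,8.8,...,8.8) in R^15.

d = √(8.8² + 8.8² + ... + 8.8²) [15 terms] = √(15·8.8²) = 8.8√15 ≈ 34.0823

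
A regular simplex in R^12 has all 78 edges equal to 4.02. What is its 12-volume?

V_12 = √(13) · 4.02^12 / (12! · 2^(12/2)) ≈ 0.00209492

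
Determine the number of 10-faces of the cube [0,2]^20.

f_10(20-cube) = (20 choose 10) · 2^10 = 189190144.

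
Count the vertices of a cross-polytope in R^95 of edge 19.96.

The vertices are ±e_1, ..., ±e_95, so there are 2·95 = 190.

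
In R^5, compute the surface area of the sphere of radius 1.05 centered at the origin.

The surface area of an n-ball is 2π^(n/2) r^(n-1) / Γ(n/2). For n=5, r=1.05: 31.9908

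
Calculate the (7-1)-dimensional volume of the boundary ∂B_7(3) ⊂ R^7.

The surface area of an n-ball is 2π^(n/2) r^(n-1) / Γ(n/2). For n=7, r=3: 3888·π^3/5 ≈ 24110.5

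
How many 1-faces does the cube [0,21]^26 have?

Each of the 2^26 = 67108864 vertices has degree 26; total edges = 26·2^26/2 = 872415232.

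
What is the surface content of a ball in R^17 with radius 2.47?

S_17(2.47) = 2·π^(17/2)·(2.47)^16 / Γ(17/2) ≈ 4.60003e+06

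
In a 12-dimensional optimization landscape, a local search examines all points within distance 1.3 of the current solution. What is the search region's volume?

V_12(1.3) = π^(12/2) · (1.3)^12 / Γ(12/2 + 1) ≈ 31.1091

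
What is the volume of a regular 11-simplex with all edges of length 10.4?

V_11 = √(12) · 10.4^11 / (11! · 2^(11/2)) ≈ 295.214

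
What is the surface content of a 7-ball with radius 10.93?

|∂B_7(10.93)| ≈ 5.63896e+07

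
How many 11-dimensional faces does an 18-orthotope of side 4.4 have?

Number of 11-faces = C(18,11) · 2^(18-11) = 31824 · 128 = 4073472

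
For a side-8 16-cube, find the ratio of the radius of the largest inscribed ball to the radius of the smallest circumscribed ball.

r_in = 8/2 (half the side); r_out = 8√16/2 (half the diagonal). Ratio = 1/√16 ≈ 0.25.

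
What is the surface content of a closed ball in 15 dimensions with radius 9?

The surface area of an n-ball is 2π^(n/2) r^(n-1) / Γ(n/2). For n=15, r=9: 216905884017408·π^7/5005 ≈ 1.30893e+14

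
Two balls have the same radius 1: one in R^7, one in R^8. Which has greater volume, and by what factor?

V_7(1) ≈ 4.72477, V_8(1) ≈ 4.05871. The 7-ball is larger by a factor of 1.164.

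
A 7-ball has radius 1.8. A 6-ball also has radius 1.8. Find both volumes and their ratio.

V_7(1.8) ≈ 289.26. V_6(1.8) ≈ 175.765. Ratio V_7/V_6 ≈ 1.646.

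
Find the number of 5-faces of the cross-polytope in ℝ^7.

f_5(7-orthoplex) = 2^6 · (7 choose 6) = 448.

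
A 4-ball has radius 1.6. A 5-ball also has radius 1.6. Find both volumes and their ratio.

V_4(1.6) ≈ 32.3407. V_5(1.6) ≈ 55.1948. Ratio V_4/V_5 ≈ 0.5859.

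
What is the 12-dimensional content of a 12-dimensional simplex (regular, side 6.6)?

For a regular n-simplex with edge a, V = (a^n / n!)·√((n+1)/2^n). With a=6.6, n=12: V ≈ 0.803493.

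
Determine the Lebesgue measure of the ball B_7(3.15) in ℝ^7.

The n-ball volume is π^(n/2)·r^n/Γ(n/2+1). With n=7, r=3.15: V ≈ 14539.7.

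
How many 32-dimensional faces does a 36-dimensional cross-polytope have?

Number of 32-faces = 2^(32+1) · C(36,32+1) = 8589934592 · 7140 = 61332132986880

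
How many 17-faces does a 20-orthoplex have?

Each 17-face is the convex hull of 18 vertices, one chosen as ±e_i from each of 18 distinct axes: 2^18·C(20,18) = 49807360.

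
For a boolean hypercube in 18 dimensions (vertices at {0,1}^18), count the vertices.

An n-cube has 2^n vertices; for n = 18 that is 2^18 = 262144.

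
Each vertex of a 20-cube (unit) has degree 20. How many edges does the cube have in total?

Number of 1-faces = C(20,1)·2^(20-1) = 20·524288 = 10485760.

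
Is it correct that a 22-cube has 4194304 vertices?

True. The 22-cube has 2^22 = 4194304 vertices.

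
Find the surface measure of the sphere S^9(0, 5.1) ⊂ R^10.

The surface area of an n-ball is 2π^(n/2) r^(n-1) / Γ(n/2). For n=10, r=5.1: 5.9525e+07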